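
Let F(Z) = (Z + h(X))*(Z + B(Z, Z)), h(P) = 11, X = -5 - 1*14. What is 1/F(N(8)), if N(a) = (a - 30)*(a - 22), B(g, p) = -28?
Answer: 1/89320 ≈ 1.1196e-5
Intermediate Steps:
X = -19 (X = -5 - 14 = -19)
N(a) = (-30 + a)*(-22 + a)
F(Z) = (-28 + Z)*(11 + Z) (F(Z) = (Z + 11)*(Z - 28) = (11 + Z)*(-28 + Z) = (-28 + Z)*(11 + Z))
1/F(N(8)) = 1/(-308 + (660 + 8² - 52*8)² - 17*(660 + 8² - 52*8)) = 1/(-308 + (660 + 64 - 416)² - 17*(660 + 64 - 416)) = 1/(-308 + 308² - 17*308) = 1/(-308 + 94864 - 5236) = 1/89320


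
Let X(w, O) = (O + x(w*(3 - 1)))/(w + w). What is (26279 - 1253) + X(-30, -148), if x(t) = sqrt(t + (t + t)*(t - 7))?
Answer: 375427/15 - sqrt(1995)/30 ≈ 25027.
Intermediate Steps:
x(t) = sqrt(t + 2*t*(-7 + t)) (x(t) = sqrt(t + (2*t)*(-7 + t)) = sqrt(t + 2*t*(-7 + t)))
X(w, O) = (O + sqrt(2)*sqrt(w*(-13 + 4*w)))/(2*w) (X(w, O) = (O + sqrt((w*(3 - 1))*(-13 + 2*(w*(3 - 1)))))/(w + w) = (O + sqrt((w*2)*(-13 + 2*(w*2))))/((2*w)) = (O + sqrt((2*w)*(-13 + 2*(2*w))))*(1/(2*w)) = (O + sqrt((2*w)*(-13 + 4*w)))*(1/(2*w)) = (O + sqrt(2*w*(-13 + 4*w)))*(1/(2*w)) = (O + sqrt(2)*sqrt(w*(-13 + 4*w)))*(1/(2*w)) = (O + sqrt(2)*sqrt(w*(-13 + 4*w)))/(2*w))
(26279 - 1253) + X(-30, -148) = (26279 - 1253) + (1/2)*(-148 + sqrt(2)*sqrt(-30*(-13 + 4*(-30))))/(-30) = 25026 + (1/2)*(-1/30)*(-148 + sqrt(2)*sqrt(-30*(-13 - 120))) = 25026 + (1/2)*(-1/30)*(-148 + sqrt(2)*sqrt(-30*(-133))) = 25026 + (1/2)*(-1/30)*(-148 + sqrt(2)*sqrt(3990)) = 25026 + (1/2)*(-1/30)*(-148 + 2*sqrt(1995)) = 25026 + (37/15 - sqrt(1995)/30) = 375427/15 - sqrt(1995)/30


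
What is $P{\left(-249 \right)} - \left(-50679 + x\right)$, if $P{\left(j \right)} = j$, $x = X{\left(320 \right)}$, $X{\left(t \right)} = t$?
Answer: $50110$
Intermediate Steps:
$x = 320$
$P{\left(-249 \right)} - \left(-50679 + x\right) = -249 - \left(-50679 + 320\right) = -249 - -50359 = -249 + 50359 = 50110$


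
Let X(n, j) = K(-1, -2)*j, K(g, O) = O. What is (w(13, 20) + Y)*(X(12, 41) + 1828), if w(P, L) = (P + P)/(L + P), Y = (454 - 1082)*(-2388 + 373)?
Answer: 24303671652/11 ≈ 2.2094e+9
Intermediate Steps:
X(n, j) = -2*j
Y = 1265420 (Y = -628*(-2015) = 1265420)
w(P, L) = 2*P/(L + P) (w(P, L) = (2*P)/(L + P) = 2*P/(L + P))
(w(13, 20) + Y)*(X(12, 41) + 1828) = (2*13/(20 + 13) + 1265420)*(-2*41 + 1828) = (2*13/33 + 1265420)*(-82 + 1828) = (2*13*(1/33) + 1265420)*1746 = (26/33 + 1265420)*1746 = (41758886/33)*1746 = 24303671652/11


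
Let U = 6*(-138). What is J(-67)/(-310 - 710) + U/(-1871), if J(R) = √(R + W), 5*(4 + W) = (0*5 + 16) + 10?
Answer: 828/1871 - I*√1645/5100 ≈ 0.44254 - 0.0079527*I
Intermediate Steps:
U = -828
W = 6/5 (W = -4 + ((0*5 + 16) + 10)/5 = -4 + ((0 + 16) + 10)/5 = -4 + (16 + 10)/5 = -4 + (⅕)*26 = -4 + 26/5 = 6/5 ≈ 1.2000)
J(R) = √(6/5 + R) (J(R) = √(R + 6/5) = √(6/5 + R))
J(-67)/(-310 - 710) + U/(-1871) = (√(30 + 25*(-67))/5)/(-310 - 710) - 828/(-1871) = (√(30 - 1675)/5)/(-1020) - 828*(-1/1871) = (√(-1645)/5)*(-1/1020) + 828/1871 = ((I*√1645)/5)*(-1/1020) + 828/1871 = (I*√1645/5)*(-1/1020) + 828/1871 = -I*√1645/5100 + 828/1871 = 828/1871 - I*√1645/5100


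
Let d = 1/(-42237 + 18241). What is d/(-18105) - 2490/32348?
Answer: -270443610463/3513377579460 ≈ -0.076975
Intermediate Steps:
d = -1/23996 (d = 1/(-23996) = -1/23996 ≈ -4.1674e-5)
d/(-18105) - 2490/32348 = -1/23996/(-18105) - 2490/32348 = -1/23996*(-1/18105) - 2490*1/32348 = 1/434447580 - 1245/16174 = -270443610463/3513377579460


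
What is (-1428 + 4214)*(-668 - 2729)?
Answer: -9464042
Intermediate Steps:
(-1428 + 4214)*(-668 - 2729) = 2786*(-3397) = -9464042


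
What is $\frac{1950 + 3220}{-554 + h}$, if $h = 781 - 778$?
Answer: $- \frac{5170}{551} \approx -9.3829$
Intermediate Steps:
$h = 3$
$\frac{1950 + 3220}{-554 + h} = \frac{1950 + 3220}{-554 + 3} = \frac{5170}{-551} = 5170 \left(- \frac{1}{551}\right) = - \frac{5170}{551}$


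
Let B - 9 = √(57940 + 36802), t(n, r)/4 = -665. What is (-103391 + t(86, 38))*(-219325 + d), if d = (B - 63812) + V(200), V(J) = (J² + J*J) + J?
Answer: 21520717328 - 106051*√94742 ≈ 2.1488e+10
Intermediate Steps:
t(n, r) = -2660 (t(n, r) = 4*(-665) = -2660)
V(J) = J + 2*J² (V(J) = (J² + J²) + J = 2*J² + J = J + 2*J²)
B = 9 + √94742 (B = 9 + √(57940 + 36802) = 9 + √94742 ≈ 316.80)
d = 16397 + √94742 (d = ((9 + √94742) - 63812) + 200*(1 + 2*200) = (-63803 + √94742) + 200*(1 + 400) = (-63803 + √94742) + 200*401 = (-63803 + √94742) + 80200 = 16397 + √94742 ≈ 16705.)
(-103391 + t(86, 38))*(-219325 + d) = (-103391 - 2660)*(-219325 + (16397 + √94742)) = -106051*(-202928 + √94742) = 21520717328 - 106051*√94742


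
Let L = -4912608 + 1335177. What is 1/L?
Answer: -1/3577431 ≈ -2.7953e-7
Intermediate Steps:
L = -3577431
1/L = 1/(-3577431) = -1/3577431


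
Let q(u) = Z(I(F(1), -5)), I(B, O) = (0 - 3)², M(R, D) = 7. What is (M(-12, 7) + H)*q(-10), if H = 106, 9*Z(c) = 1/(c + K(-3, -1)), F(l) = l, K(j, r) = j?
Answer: 113/54 ≈ 2.0926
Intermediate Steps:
I(B, O) = 9 (I(B, O) = (-3)² = 9)
Z(c) = 1/(9*(-3 + c)) (Z(c) = 1/(9*(c - 3)) = 1/(9*(-3 + c)))
q(u) = 1/54 (q(u) = 1/(9*(-3 + 9)) = (⅑)/6 = (⅑)*(⅙) = 1/54)
(M(-12, 7) + H)*q(-10) = (7 + 106)*(1/54) = 113*(1/54) = 113/54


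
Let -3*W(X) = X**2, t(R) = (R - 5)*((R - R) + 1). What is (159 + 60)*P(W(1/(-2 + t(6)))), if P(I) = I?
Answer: -73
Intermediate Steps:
t(R) = -5 + R (t(R) = (-5 + R)*(0 + 1) = (-5 + R)*1 = -5 + R)
W(X) = -X**2/3
(159 + 60)*P(W(1/(-2 + t(6)))) = (159 + 60)*(-1/(3*(-2 + (-5 + 6))**2)) = 219*(-1/(3*(-2 + 1)**2)) = 219*(-(1/(-1))**2/3) = 219*(-1/3*(-1)**2) = 219*(-1/3*1) = 219*(-1/3) = -73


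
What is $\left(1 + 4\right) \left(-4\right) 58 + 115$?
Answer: $-1045$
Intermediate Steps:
$\left(1 + 4\right) \left(-4\right) 58 + 115 = 5 \left(-4\right) 58 + 115 = \left(-20\right) 58 + 115 = -1160 + 115 = -1045$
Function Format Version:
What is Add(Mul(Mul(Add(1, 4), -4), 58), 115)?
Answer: -1045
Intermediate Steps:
Add(Mul(Mul(Add(1, 4), -4), 58), 115) = Add(Mul(Mul(5, -4), 58), 115) = Add(Mul(-20, 58), 115) = Add(-1160, 115) = -1045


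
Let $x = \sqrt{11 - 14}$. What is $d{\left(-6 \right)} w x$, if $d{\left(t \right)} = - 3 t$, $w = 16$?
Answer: $288 i \sqrt{3} \approx 498.83 i$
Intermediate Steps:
$x = i \sqrt{3}$ ($x = \sqrt{-3} = i \sqrt{3} \approx 1.732 i$)
$d{\left(-6 \right)} w x = \left(-3\right) \left(-6\right) 16 i \sqrt{3} = 18 \cdot 16 i \sqrt{3} = 288 i \sqrt{3}$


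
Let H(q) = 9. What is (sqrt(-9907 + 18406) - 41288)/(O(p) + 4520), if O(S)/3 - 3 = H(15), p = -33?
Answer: -10322/1139 + sqrt(8499)/4556 ≈ -9.0421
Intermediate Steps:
O(S) = 36 (O(S) = 9 + 3*9 = 9 + 27 = 36)
(sqrt(-9907 + 18406) - 41288)/(O(p) + 4520) = (sqrt(-9907 + 18406) - 41288)/(36 + 4520) = (sqrt(8499) - 41288)/4556 = (-41288 + sqrt(8499))*(1/4556) = -10322/1139 + sqrt(8499)/4556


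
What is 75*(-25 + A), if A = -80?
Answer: -7875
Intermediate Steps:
75*(-25 + A) = 75*(-25 - 80) = 75*(-105) = -7875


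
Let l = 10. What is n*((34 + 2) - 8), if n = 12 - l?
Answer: 56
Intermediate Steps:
n = 2 (n = 12 - 1*10 = 12 - 10 = 2)
n*((34 + 2) - 8) = 2*((34 + 2) - 8) = 2*(36 - 8) = 2*28 = 56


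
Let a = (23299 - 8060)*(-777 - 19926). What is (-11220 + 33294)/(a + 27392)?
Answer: -22074/315465625 ≈ -6.9973e-5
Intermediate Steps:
a = -315493017 (a = 15239*(-20703) = -315493017)
(-11220 + 33294)/(a + 27392) = (-11220 + 33294)/(-315493017 + 27392) = 22074/(-315465625) = 22074*(-1/315465625) = -22074/315465625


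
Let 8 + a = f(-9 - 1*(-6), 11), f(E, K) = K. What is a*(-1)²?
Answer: 3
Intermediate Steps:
a = 3 (a = -8 + 11 = 3)
a*(-1)² = 3*(-1)² = 3*1 = 3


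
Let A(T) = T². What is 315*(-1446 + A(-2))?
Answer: -454230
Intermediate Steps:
315*(-1446 + A(-2)) = 315*(-1446 + (-2)²) = 315*(-1446 + 4) = 315*(-1442) = -454230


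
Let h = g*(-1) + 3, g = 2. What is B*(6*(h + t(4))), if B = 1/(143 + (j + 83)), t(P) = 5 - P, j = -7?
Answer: 4/73 ≈ 0.054795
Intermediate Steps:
h = 1 (h = 2*(-1) + 3 = -2 + 3 = 1)
B = 1/219 (B = 1/(143 + (-7 + 83)) = 1/(143 + 76) = 1/219 ≈ 0.0045662)
B*(6*(h + t(4))) = (6*(1 + (5 - 1*4)))/219 = (6*(1 + (5 - 4)))/219 = (6*(1 + 1))/219 = (6*2)/219 = (1/219)*12 = 4/73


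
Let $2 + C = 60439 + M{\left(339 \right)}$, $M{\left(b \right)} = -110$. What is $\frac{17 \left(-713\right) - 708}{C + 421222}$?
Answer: $- \frac{12829}{481549} \approx -0.026641$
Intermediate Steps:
$C = 60327$ ($C = -2 + \left(60439 - 110\right) = -2 + 60329 = 60327$)
$\frac{17 \left(-713\right) - 708}{C + 421222} = \frac{17 \left(-713\right) - 708}{60327 + 421222} = \frac{-12121 - 708}{481549} = \left(-12829\right) \frac{1}{481549} = - \frac{12829}{481549}$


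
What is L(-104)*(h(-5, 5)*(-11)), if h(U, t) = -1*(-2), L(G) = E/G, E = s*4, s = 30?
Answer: 330/13 ≈ 25.385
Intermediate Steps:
E = 120 (E = 30*4 = 120)
L(G) = 120/G
h(U, t) = 2
L(-104)*(h(-5, 5)*(-11)) = (120/(-104))*(2*(-11)) = (120*(-1/104))*(-22) = -15/13*(-22) = 330/13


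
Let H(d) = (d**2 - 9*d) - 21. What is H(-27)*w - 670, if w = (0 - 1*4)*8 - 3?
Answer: -33955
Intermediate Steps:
H(d) = -21 + d**2 - 9*d
w = -35 (w = (0 - 4)*8 - 3 = -4*8 - 3 = -32 - 3 = -35)
H(-27)*w - 670 = (-21 + (-27)**2 - 9*(-27))*(-35) - 670 = (-21 + 729 + 243)*(-35) - 670 = 951*(-35) - 670 = -33285 - 670 = -33955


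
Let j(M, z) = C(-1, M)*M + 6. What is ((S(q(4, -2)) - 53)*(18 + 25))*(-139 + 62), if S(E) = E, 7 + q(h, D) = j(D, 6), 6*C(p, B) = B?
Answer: 529760/3 ≈ 1.7659e+5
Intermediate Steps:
C(p, B) = B/6
j(M, z) = 6 + M²/6 (j(M, z) = (M/6)*M + 6 = M²/6 + 6 = 6 + M²/6)
q(h, D) = -1 + D²/6 (q(h, D) = -7 + (6 + D²/6) = -1 + D²/6)
((S(q(4, -2)) - 53)*(18 + 25))*(-139 + 62) = (((-1 + (⅙)*(-2)²) - 53)*(18 + 25))*(-139 + 62) = (((-1 + (⅙)*4) - 53)*43)*(-77) = (((-1 + ⅔) - 53)*43)*(-77) = ((-⅓ - 53)*43)*(-77) = -160/3*43*(-77) = -6880/3*(-77) = 529760/3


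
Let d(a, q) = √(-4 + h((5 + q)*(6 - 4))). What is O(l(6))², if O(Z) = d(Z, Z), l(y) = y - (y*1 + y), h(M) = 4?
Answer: 0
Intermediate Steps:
d(a, q) = 0 (d(a, q) = √(-4 + 4) = √0 = 0)
l(y) = -y (l(y) = y - (y + y) = y - 2*y = -y)
O(Z) = 0
O(l(6))² = 0² = 0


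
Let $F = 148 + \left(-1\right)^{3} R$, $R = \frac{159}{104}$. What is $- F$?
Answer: $- \frac{15233}{104} \approx -146.47$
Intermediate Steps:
$R = \frac{159}{104}$ ($R = 159 \cdot \frac{1}{104} = \frac{159}{104} \approx 1.5288$)
$F = \frac{15233}{104}$ ($F = 148 + \left(-1\right)^{3} \cdot \frac{159}{104} = 148 - \frac{159}{104} = \frac{15233}{104} \approx 146.47$)
$- F = \left(-1\right) \frac{15233}{104} = - \frac{15233}{104}$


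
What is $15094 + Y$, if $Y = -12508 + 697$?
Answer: $3283$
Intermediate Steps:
$Y = -11811$
$15094 + Y = 15094 - 11811 = 3283$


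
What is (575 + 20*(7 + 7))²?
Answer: 731025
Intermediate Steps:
(575 + 20*(7 + 7))² = (575 + 20*14)² = (575 + 280)² = 855² = 731025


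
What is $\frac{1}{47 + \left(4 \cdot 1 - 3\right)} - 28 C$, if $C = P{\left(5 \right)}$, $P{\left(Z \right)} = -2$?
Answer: $\frac{2689}{48} \approx 56.021$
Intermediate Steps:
$C = -2$
$\frac{1}{47 + \left(4 \cdot 1 - 3\right)} - 28 C = \frac{1}{47 + \left(4 \cdot 1 - 3\right)} - -56 = \frac{1}{47 + \left(4 - 3\right)} + 56 = \frac{1}{47 + 1} + 56 = \frac{1}{48} + 56 = \frac{2689}{48}$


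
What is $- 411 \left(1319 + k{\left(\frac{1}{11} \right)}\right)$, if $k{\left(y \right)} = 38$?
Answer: $-557727$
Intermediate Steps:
$- 411 \left(1319 + k{\left(\frac{1}{11} \right)}\right) = - 411 \left(1319 + 38\right) = \left(-411\right) 1357 = -557727$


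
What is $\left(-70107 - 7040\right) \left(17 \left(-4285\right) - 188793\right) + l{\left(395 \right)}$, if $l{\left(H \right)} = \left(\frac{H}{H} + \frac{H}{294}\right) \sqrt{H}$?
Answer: $20184586786 + \frac{689 \sqrt{395}}{294} \approx 2.0185 \cdot 10^{10}$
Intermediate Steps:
$l{\left(H \right)} = \sqrt{H} \left(1 + \frac{H}{294}\right)$ ($l{\left(H \right)} = \left(1 + H \frac{1}{294}\right) \sqrt{H} = \left(1 + \frac{H}{294}\right) \sqrt{H} = \sqrt{H} \left(1 + \frac{H}{294}\right)$)
$\left(-70107 - 7040\right) \left(17 \left(-4285\right) - 188793\right) + l{\left(395 \right)} = \left(-70107 - 7040\right) \left(17 \left(-4285\right) - 188793\right) + \frac{\sqrt{395} \left(294 + 395\right)}{294} = - 77147 \left(-72845 - 188793\right) + \frac{1}{294} \sqrt{395} \cdot 689 = \left(-77147\right) \left(-261638\right) + \frac{689 \sqrt{395}}{294} = 20184586786 + \frac{689 \sqrt{395}}{294}$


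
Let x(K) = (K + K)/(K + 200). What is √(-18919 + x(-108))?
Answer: I*√10009393/23 ≈ 137.55*I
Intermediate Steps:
x(K) = 2*K/(200 + K) (x(K) = (2*K)/(200 + K) = 2*K/(200 + K))
√(-18919 + x(-108)) = √(-18919 + 2*(-108)/(200 - 108)) = √(-18919 + 2*(-108)/92) = √(-18919 + 2*(-108)*(1/92)) = √(-18919 - 54/23) = √(-435191/23) = I*√10009393/23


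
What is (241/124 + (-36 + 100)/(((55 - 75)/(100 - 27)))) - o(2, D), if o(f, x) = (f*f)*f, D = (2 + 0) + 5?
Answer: -148587/620 ≈ -239.66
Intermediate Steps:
D = 7 (D = 2 + 5 = 7)
o(f, x) = f³ (o(f, x) = f²*f = f³)
(241/124 + (-36 + 100)/(((55 - 75)/(100 - 27)))) - o(2, D) = (241/124 + (-36 + 100)/(((55 - 75)/(100 - 27)))) - 1*2³ = (241*(1/124) + 64/((-20/73))) - 1*8 = (241/124 + 64/((-20*1/73))) - 8 = (241/124 + 64/(-20/73)) - 8 = (241/124 + 64*(-73/20)) - 8 = (241/124 - 1168/5) - 8 = -143627/620 - 8 = -148587/620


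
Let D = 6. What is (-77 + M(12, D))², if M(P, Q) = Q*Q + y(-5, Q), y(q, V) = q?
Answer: 2116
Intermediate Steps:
M(P, Q) = -5 + Q² (M(P, Q) = Q*Q - 5 = Q² - 5 = -5 + Q²)
(-77 + M(12, D))² = (-77 + (-5 + 6²))² = (-77 + (-5 + 36))² = (-77 + 31)² = (-46)² = 2116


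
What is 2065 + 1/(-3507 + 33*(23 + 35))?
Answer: 3289544/1593 ≈ 2065.0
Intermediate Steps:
2065 + 1/(-3507 + 33*(23 + 35)) = 2065 + 1/(-3507 + 33*58) = 2065 + 1/(-3507 + 1914) = 2065 + 1/(-1593) = 2065 - 1/1593 = 3289544/1593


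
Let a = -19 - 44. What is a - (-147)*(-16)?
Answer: -2415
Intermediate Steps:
a = -63
a - (-147)*(-16) = -63 - (-147)*(-16) = -63 - 147*16 = -63 - 2352 = -2415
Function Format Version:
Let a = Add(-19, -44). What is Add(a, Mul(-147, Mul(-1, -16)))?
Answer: -2415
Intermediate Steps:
a = -63
Add(a, Mul(-147, Mul(-1, -16))) = Add(-63, Mul(-147, Mul(-1, -16))) = Add(-63, Mul(-147, 16)) = Add(-63, -2352) = -2415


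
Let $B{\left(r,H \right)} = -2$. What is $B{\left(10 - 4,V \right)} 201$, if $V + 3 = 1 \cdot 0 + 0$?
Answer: $-402$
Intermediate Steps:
$V = -3$ ($V = -3 + \left(1 \cdot 0 + 0\right) = -3 + \left(0 + 0\right) = -3 + 0 = -3$)
$B{\left(10 - 4,V \right)} 201 = \left(-2\right) 201 = -402$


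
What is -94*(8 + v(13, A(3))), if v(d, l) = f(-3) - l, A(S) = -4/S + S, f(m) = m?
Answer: -940/3 ≈ -313.33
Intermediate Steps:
A(S) = S - 4/S
v(d, l) = -3 - l
-94*(8 + v(13, A(3))) = -94*(8 + (-3 - (3 - 4/3))) = -94*(8 + (-3 - 1*5/3)) = -94*(8 + (-3 - 5/3)) = -94*(8 - 14/3) = -94*10/3 = -940/3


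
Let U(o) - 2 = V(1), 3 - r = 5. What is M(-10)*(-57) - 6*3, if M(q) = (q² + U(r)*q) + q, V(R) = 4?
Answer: -1728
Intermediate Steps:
r = -2 (r = 3 - 1*5 = 3 - 5 = -2)
U(o) = 6 (U(o) = 2 + 4 = 6)
M(q) = q² + 7*q (M(q) = (q² + 6*q) + q = q² + 7*q)
M(-10)*(-57) - 6*3 = -10*(7 - 10)*(-57) - 6*3 = -10*(-3)*(-57) - 18 = 30*(-57) - 18 = -1710 - 18 = -1728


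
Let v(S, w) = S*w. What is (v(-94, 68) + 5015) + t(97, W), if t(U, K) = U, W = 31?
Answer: -1280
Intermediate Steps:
(v(-94, 68) + 5015) + t(97, W) = (-94*68 + 5015) + 97 = (-6392 + 5015) + 97 = -1377 + 97 = -1280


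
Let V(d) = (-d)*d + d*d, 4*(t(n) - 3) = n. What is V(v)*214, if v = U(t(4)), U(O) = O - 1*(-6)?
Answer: 0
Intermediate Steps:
t(n) = 3 + n/4
U(O) = 6 + O (U(O) = O + 6 = 6 + O)
v = 10 (v = 6 + (3 + (¼)*4) = 6 + (3 + 1) = 6 + 4 = 10)
V(d) = 0 (V(d) = -d² + d² = 0)
V(v)*214 = 0*214 = 0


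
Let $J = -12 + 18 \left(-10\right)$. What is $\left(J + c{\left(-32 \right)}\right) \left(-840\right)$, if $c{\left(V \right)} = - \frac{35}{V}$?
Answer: $\frac{641445}{4} \approx 1.6036 \cdot 10^{5}$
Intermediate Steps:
$J = -192$ ($J = -12 - 180 = -192$)
$\left(J + c{\left(-32 \right)}\right) \left(-840\right) = \left(-192 - \frac{35}{-32}\right) \left(-840\right) = \left(-192 - - \frac{35}{32}\right) \left(-840\right) = \left(-192 + \frac{35}{32}\right) \left(-840\right) = \left(- \frac{6109}{32}\right) \left(-840\right) = \frac{641445}{4}$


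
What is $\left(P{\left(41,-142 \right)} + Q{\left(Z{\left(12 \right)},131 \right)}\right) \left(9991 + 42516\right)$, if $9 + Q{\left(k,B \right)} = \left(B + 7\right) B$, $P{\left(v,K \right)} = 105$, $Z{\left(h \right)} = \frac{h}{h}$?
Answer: $954262218$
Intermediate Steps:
$Z{\left(h \right)} = 1$
$Q{\left(k,B \right)} = -9 + B \left(7 + B\right)$ ($Q{\left(k,B \right)} = -9 + \left(B + 7\right) B = -9 + \left(7 + B\right) B = -9 + B \left(7 + B\right)$)
$\left(P{\left(41,-142 \right)} + Q{\left(Z{\left(12 \right)},131 \right)}\right) \left(9991 + 42516\right) = \left(105 + \left(-9 + 131^{2} + 7 \cdot 131\right)\right) \left(9991 + 42516\right) = \left(105 + \left(-9 + 17161 + 917\right)\right) 52507 = \left(105 + 18069\right) 52507 = 18174 \cdot 52507 = 954262218$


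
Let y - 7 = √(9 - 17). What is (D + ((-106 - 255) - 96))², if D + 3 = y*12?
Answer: 140224 - 18048*I*√2 ≈ 1.4022e+5 - 25524.0*I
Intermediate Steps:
y = 7 + 2*I*√2 (y = 7 + √(9 - 17) = 7 + √(-8) = 7 + 2*I*√2 ≈ 7.0 + 2.8284*I)
D = 81 + 24*I*√2 (D = -3 + (7 + 2*I*√2)*12 = -3 + (84 + 24*I*√2) = 81 + 24*I*√2 ≈ 81.0 + 33.941*I)
(D + ((-106 - 255) - 96))² = ((81 + 24*I*√2) + ((-106 - 255) - 96))² = ((81 + 24*I*√2) + (-361 - 96))² = ((81 + 24*I*√2) - 457)² = (-376 + 24*I*√2)²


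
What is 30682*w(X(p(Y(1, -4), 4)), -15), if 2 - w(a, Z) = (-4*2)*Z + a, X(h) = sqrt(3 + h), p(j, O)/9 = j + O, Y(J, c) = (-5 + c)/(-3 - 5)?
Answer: -3620476 - 15341*sqrt(786)/2 ≈ -3.8355e+6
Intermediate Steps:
Y(J, c) = 5/8 - c/8 (Y(J, c) = (-5 + c)/(-8) = (-5 + c)*(-1/8) = 5/8 - c/8)
p(j, O) = 9*O + 9*j (p(j, O) = 9*(j + O) = 9*(O + j) = 9*O + 9*j)
w(a, Z) = 2 - a + 8*Z (w(a, Z) = 2 - ((-4*2)*Z + a) = 2 - (-8*Z + a) = 2 - (a - 8*Z) = 2 + (-a + 8*Z) = 2 - a + 8*Z)
30682*w(X(p(Y(1, -4), 4)), -15) = 30682*(2 - sqrt(3 + (9*4 + 9*(5/8 - 1/8*(-4)))) + 8*(-15)) = 30682*(2 - sqrt(3 + (36 + 9*(5/8 + 1/2))) - 120) = 30682*(2 - sqrt(3 + (36 + 9*(9/8))) - 120) = 30682*(2 - sqrt(3 + (36 + 81/8)) - 120) = 30682*(2 - sqrt(3 + 369/8) - 120) = 30682*(2 - sqrt(393/8) - 120) = 30682*(2 - sqrt(786)/4 - 120) = 30682*(-118 - sqrt(786)/4) = -3620476 - 15341*sqrt(786)/2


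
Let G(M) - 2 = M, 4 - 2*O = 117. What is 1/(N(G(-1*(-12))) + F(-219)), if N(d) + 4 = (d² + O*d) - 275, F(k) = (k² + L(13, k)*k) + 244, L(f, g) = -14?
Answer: 1/50397 ≈ 1.9842e-5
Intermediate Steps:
O = -113/2 (O = 2 - ½*117 = 2 - 117/2 = -113/2 ≈ -56.500)
F(k) = 244 + k² - 14*k (F(k) = (k² - 14*k) + 244 = 244 + k² - 14*k)
G(M) = 2 + M
N(d) = -279 + d² - 113*d/2 (N(d) = -4 + ((d² - 113*d/2) - 275) = -4 + (-275 + d² - 113*d/2) = -279 + d² - 113*d/2)
1/(N(G(-1*(-12))) + F(-219)) = 1/((-279 + (2 - 1*(-12))² - 113*(2 - 1*(-12))/2) + (244 + (-219)² - 14*(-219))) = 1/((-279 + (2 + 12)² - 113*(2 + 12)/2) + (244 + 47961 + 3066)) = 1/((-279 + 14² - 113/2*14) + 51271) = 1/((-279 + 196 - 791) + 51271) = 1/(-874 + 51271) = 1/50397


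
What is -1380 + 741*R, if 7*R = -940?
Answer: -706200/7 ≈ -1.0089e+5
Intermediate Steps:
R = -940/7 (R = (⅐)*(-940) = -940/7 ≈ -134.29)
-1380 + 741*R = -1380 + 741*(-940/7) = -1380 - 696540/7 = -706200/7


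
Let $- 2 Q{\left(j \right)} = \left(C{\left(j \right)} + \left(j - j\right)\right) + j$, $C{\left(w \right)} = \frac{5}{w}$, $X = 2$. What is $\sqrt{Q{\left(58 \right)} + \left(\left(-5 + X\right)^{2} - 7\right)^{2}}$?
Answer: $\frac{i \sqrt{84245}}{58} \approx 5.0043 i$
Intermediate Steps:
$Q{\left(j \right)} = - \frac{5}{2 j} - \frac{j}{2}$ ($Q{\left(j \right)} = - \frac{\left(\frac{5}{j} + \left(j - j\right)\right) + j}{2} = - \frac{\left(\frac{5}{j} + 0\right) + j}{2} = - \frac{\frac{5}{j} + j}{2} = - \frac{j + \frac{5}{j}}{2} = - \frac{5}{2 j} - \frac{j}{2}$)
$\sqrt{Q{\left(58 \right)} + \left(\left(-5 + X\right)^{2} - 7\right)^{2}} = \sqrt{\frac{-5 - 58^{2}}{2 \cdot 58} + \left(\left(-5 + 2\right)^{2} - 7\right)^{2}} = \sqrt{\frac{1}{2} \cdot \frac{1}{58} \left(-5 - 3364\right) + \left(\left(-3\right)^{2} - 7\right)^{2}} = \sqrt{\frac{1}{2} \cdot \frac{1}{58} \left(-5 - 3364\right) + \left(9 - 7\right)^{2}} = \sqrt{\frac{1}{2} \cdot \frac{1}{58} \left(-3369\right) + 2^{2}} = \sqrt{- \frac{3369}{116} + 4} = \sqrt{- \frac{2905}{116}} = \frac{i \sqrt{84245}}{58}$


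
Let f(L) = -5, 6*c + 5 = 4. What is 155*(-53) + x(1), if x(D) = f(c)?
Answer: -8220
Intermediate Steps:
c = -⅙ (c = -⅚ + (⅙)*4 = -⅚ + ⅔ = -⅙ ≈ -0.16667)
x(D) = -5
155*(-53) + x(1) = 155*(-53) - 5 = -8215 - 5 = -8220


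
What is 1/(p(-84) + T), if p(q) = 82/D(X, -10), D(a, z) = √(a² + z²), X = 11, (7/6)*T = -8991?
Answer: -41727231/321573721480 - 2009*√221/321573721480 ≈ -0.00012985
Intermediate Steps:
T = -53946/7 (T = (6/7)*(-8991) = -53946/7 ≈ -7706.6)
p(q) = 82*√221/221 (p(q) = 82/(√(11² + (-10)²)) = 82/(√(121 + 100)) = 82/(√221) = 82*(√221/221) = 82*√221/221)
1/(p(-84) + T) = 1/(82*√221/221 - 53946/7) = 1/(-53946/7 + 82*√221/221)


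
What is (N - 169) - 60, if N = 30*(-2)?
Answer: -289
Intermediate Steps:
N = -60
(N - 169) - 60 = (-60 - 169) - 60 = -229 - 60 = -289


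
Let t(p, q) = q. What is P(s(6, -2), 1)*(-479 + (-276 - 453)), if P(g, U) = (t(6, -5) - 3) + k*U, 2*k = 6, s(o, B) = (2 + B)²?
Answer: 6040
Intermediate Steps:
k = 3 (k = (½)*6 = 3)
P(g, U) = -8 + 3*U (P(g, U) = (-5 - 3) + 3*U = -8 + 3*U)
P(s(6, -2), 1)*(-479 + (-276 - 453)) = (-8 + 3*1)*(-479 + (-276 - 453)) = (-8 + 3)*(-479 - 729) = -5*(-1208) = 6040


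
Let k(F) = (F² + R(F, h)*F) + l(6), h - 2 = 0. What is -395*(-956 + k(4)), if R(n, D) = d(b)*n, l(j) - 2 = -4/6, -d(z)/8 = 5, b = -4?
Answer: 1870720/3 ≈ 6.2357e+5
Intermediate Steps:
d(z) = -40 (d(z) = -8*5 = -40)
h = 2 (h = 2 + 0 = 2)
l(j) = 4/3 (l(j) = 2 - 4/6 = 2 - 4*⅙ = 2 - ⅔ = 4/3)
R(n, D) = -40*n
k(F) = 4/3 - 39*F² (k(F) = (F² + (-40*F)*F) + 4/3 = (F² - 40*F²) + 4/3 = -39*F² + 4/3 = 4/3 - 39*F²)
-395*(-956 + k(4)) = -395*(-956 + (4/3 - 39*4²)) = -395*(-956 + (4/3 - 39*16)) = -395*(-956 + (4/3 - 624)) = -395*(-956 - 1868/3) = -395*(-4736/3) = 1870720/3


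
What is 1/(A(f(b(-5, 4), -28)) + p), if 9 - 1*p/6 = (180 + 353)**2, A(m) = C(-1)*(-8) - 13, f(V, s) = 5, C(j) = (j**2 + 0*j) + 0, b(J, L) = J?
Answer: -1/1704501 ≈ -5.8668e-7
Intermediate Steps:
C(j) = j**2 (C(j) = (j**2 + 0) + 0 = j**2 + 0 = j**2)
A(m) = -21 (A(m) = (-1)**2*(-8) - 13 = 1*(-8) - 13 = -8 - 13 = -21)
p = -1704480 (p = 54 - 6*(180 + 353)**2 = 54 - 6*533**2 = 54 - 6*284089 = 54 - 1704534 = -1704480)
1/(A(f(b(-5, 4), -28)) + p) = 1/(-21 - 1704480) = 1/(-1704501) = -1/1704501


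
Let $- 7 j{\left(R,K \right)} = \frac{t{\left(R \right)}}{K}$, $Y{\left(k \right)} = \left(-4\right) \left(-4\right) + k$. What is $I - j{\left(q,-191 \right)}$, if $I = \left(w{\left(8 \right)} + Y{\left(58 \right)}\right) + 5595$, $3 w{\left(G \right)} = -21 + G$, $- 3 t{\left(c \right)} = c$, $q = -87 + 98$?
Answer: $\frac{7573663}{1337} \approx 5664.7$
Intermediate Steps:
$q = 11$
$t{\left(c \right)} = - \frac{c}{3}$
$Y{\left(k \right)} = 16 + k$
$j{\left(R,K \right)} = \frac{R}{21 K}$ ($j{\left(R,K \right)} = - \frac{- \frac{R}{3} \frac{1}{K}}{7} = - \frac{\left(- \frac{1}{3}\right) R \frac{1}{K}}{7} = \frac{R}{21 K}$)
$w{\left(G \right)} = -7 + \frac{G}{3}$ ($w{\left(G \right)} = \frac{-21 + G}{3} = -7 + \frac{G}{3}$)
$I = \frac{16994}{3}$ ($I = \left(\left(-7 + \frac{1}{3} \cdot 8\right) + \left(16 + 58\right)\right) + 5595 = \left(\left(-7 + \frac{8}{3}\right) + 74\right) + 5595 = \left(- \frac{13}{3} + 74\right) + 5595 = \frac{209}{3} + 5595 = \frac{16994}{3} \approx 5664.7$)
$I - j{\left(q,-191 \right)} = \frac{16994}{3} - \frac{1}{21} \cdot 11 \frac{1}{-191} = \frac{16994}{3} - \frac{1}{21} \cdot 11 \left(- \frac{1}{191}\right) = \frac{16994}{3} - - \frac{11}{4011} = \frac{16994}{3} + \frac{11}{4011} = \frac{7573663}{1337}$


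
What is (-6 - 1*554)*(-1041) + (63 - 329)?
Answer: 582694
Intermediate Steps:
(-6 - 1*554)*(-1041) + (63 - 329) = (-6 - 554)*(-1041) - 266 = -560*(-1041) - 266 = 582960 - 266 = 582694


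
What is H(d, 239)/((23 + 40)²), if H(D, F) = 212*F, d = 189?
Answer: 50668/3969 ≈ 12.766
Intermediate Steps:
H(d, 239)/((23 + 40)²) = (212*239)/((23 + 40)²) = 50668/(63²) = 50668/3969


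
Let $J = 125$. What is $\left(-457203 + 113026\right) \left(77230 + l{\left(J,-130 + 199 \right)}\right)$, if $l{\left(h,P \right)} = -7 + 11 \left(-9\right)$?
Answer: $-26544306948$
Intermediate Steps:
$l{\left(h,P \right)} = -106$ ($l{\left(h,P \right)} = -7 - 99 = -106$)
$\left(-457203 + 113026\right) \left(77230 + l{\left(J,-130 + 199 \right)}\right) = \left(-457203 + 113026\right) \left(77230 - 106\right) = \left(-344177\right) 77124 = -26544306948$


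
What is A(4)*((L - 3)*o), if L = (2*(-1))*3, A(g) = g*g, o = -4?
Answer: 576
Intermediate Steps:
A(g) = g**2
L = -6 (L = -2*3 = -6)
A(4)*((L - 3)*o) = 4**2*((-6 - 3)*(-4)) = 16*(-9*(-4)) = 16*36 = 576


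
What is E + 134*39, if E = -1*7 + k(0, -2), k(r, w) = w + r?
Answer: 5217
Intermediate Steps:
k(r, w) = r + w
E = -9 (E = -1*7 + (0 - 2) = -7 - 2 = -9)
E + 134*39 = -9 + 134*39 = -9 + 5226 = 5217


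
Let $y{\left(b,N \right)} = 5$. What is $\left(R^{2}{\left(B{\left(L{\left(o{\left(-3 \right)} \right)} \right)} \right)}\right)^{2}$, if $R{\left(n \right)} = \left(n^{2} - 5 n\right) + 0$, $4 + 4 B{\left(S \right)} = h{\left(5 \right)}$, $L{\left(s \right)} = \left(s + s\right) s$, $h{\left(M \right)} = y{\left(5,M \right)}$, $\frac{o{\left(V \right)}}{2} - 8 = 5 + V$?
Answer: $\frac{130321}{65536} \approx 1.9885$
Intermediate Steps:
$o{\left(V \right)} = 26 + 2 V$ ($o{\left(V \right)} = 16 + 2 \left(5 + V\right) = 16 + \left(10 + 2 V\right) = 26 + 2 V$)
$h{\left(M \right)} = 5$
$L{\left(s \right)} = 2 s^{2}$ ($L{\left(s \right)} = 2 s s = 2 s^{2}$)
$B{\left(S \right)} = \frac{1}{4}$ ($B{\left(S \right)} = -1 + \frac{1}{4} \cdot 5 = -1 + \frac{5}{4} = \frac{1}{4}$)
$R{\left(n \right)} = n^{2} - 5 n$
$\left(R^{2}{\left(B{\left(L{\left(o{\left(-3 \right)} \right)} \right)} \right)}\right)^{2} = \left(\left(\frac{-5 + \frac{1}{4}}{4}\right)^{2}\right)^{2} = \left(\left(\frac{1}{4} \left(- \frac{19}{4}\right)\right)^{2}\right)^{2} = \left(\left(- \frac{19}{16}\right)^{2}\right)^{2} = \left(\frac{361}{256}\right)^{2} = \frac{130321}{65536}$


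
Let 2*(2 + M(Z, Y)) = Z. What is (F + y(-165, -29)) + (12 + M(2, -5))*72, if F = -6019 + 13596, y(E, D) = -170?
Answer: 8199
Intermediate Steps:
M(Z, Y) = -2 + Z/2
F = 7577
(F + y(-165, -29)) + (12 + M(2, -5))*72 = (7577 - 170) + (12 + (-2 + (1/2)*2))*72 = 7407 + (12 + (-2 + 1))*72 = 7407 + (12 - 1)*72 = 7407 + 11*72 = 7407 + 792 = 8199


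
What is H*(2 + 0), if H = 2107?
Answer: 4214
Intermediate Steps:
H*(2 + 0) = 2107*(2 + 0) = 2107*2 = 4214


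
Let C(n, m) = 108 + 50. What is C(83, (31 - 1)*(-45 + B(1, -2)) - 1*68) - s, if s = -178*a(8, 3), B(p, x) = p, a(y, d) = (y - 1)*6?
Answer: 7634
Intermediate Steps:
a(y, d) = -6 + 6*y (a(y, d) = (-1 + y)*6 = -6 + 6*y)
s = -7476 (s = -178*(-6 + 6*8) = -178*(-6 + 48) = -178*42 = -7476)
C(n, m) = 158
C(83, (31 - 1)*(-45 + B(1, -2)) - 1*68) - s = 158 - 1*(-7476) = 158 + 7476 = 7634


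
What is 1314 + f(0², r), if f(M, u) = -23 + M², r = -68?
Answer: 1291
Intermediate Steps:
1314 + f(0², r) = 1314 + (-23 + (0²)²) = 1314 + (-23 + 0²) = 1314 + (-23 + 0) = 1314 - 23 = 1291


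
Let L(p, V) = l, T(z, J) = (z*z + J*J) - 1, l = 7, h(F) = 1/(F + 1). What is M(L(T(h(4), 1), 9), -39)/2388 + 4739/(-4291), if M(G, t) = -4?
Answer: -404782/365961 ≈ -1.1061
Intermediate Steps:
h(F) = 1/(1 + F)
T(z, J) = -1 + J² + z² (T(z, J) = (z² + J²) - 1 = (J² + z²) - 1 = -1 + J² + z²)
L(p, V) = 7
M(L(T(h(4), 1), 9), -39)/2388 + 4739/(-4291) = -4/2388 + 4739/(-4291) = -4*1/2388 + 4739*(-1/4291) = -1/597 - 677/613 = -404782/365961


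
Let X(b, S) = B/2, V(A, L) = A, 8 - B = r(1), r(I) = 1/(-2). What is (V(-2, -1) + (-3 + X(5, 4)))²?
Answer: 9/16 ≈ 0.56250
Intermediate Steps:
r(I) = -½
B = 17/2 (B = 8 - 1*(-½) = 8 + ½ = 17/2 ≈ 8.5000)
X(b, S) = 17/4 (X(b, S) = (17/2)/2 = (17/2)*(½) = 17/4)
(V(-2, -1) + (-3 + X(5, 4)))² = (-2 + (-3 + 17/4))² = (-2 + 5/4)² = (-¾)² = 9/16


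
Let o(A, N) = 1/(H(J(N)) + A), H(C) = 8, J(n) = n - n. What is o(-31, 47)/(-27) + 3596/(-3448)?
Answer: -557417/535302 ≈ -1.0413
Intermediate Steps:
J(n) = 0
o(A, N) = 1/(8 + A)
o(-31, 47)/(-27) + 3596/(-3448) = 1/((8 - 31)*(-27)) + 3596/(-3448) = -1/27/(-23) + 3596*(-1/3448) = -1/23*(-1/27) - 899/862 = 1/621 - 899/862 = -557417/535302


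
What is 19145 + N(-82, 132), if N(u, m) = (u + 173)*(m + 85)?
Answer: 38892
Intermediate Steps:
N(u, m) = (85 + m)*(173 + u) (N(u, m) = (173 + u)*(85 + m) = (85 + m)*(173 + u))
19145 + N(-82, 132) = 19145 + (14705 + 85*(-82) + 173*132 + 132*(-82)) = 19145 + (14705 - 6970 + 22836 - 10824) = 19145 + 19747 = 38892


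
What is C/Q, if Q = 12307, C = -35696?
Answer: -35696/12307 ≈ -2.9005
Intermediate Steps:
C/Q = -35696/12307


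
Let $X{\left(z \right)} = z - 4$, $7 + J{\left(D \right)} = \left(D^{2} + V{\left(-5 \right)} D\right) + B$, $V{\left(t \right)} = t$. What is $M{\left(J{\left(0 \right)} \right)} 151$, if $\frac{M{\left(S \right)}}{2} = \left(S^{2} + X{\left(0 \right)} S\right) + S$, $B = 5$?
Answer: $3020$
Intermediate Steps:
$J{\left(D \right)} = -2 + D^{2} - 5 D$ ($J{\left(D \right)} = -7 + \left(\left(D^{2} - 5 D\right) + 5\right) = -7 + \left(5 + D^{2} - 5 D\right) = -2 + D^{2} - 5 D$)
$X{\left(z \right)} = -4 + z$ ($X{\left(z \right)} = z - 4 = -4 + z$)
$M{\left(S \right)} = - 6 S + 2 S^{2}$ ($M{\left(S \right)} = 2 \left(\left(S^{2} + \left(-4 + 0\right) S\right) + S\right) = 2 \left(\left(S^{2} - 4 S\right) + S\right) = 2 \left(S^{2} - 3 S\right) = - 6 S + 2 S^{2}$)
$M{\left(J{\left(0 \right)} \right)} 151 = 2 \left(-2 + 0^{2} - 0\right) \left(-3 - \left(2 - 0^{2}\right)\right) 151 = 2 \left(-2 + 0 + 0\right) \left(-3 + \left(-2 + 0 + 0\right)\right) 151 = 2 \left(-2\right) \left(-3 - 2\right) 151 = 2 \left(-2\right) \left(-5\right) 151 = 20 \cdot 151 = 3020$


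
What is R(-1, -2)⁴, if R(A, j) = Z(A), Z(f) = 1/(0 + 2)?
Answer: 1/16 ≈ 0.062500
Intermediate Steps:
Z(f) = ½ (Z(f) = 1/2 = ½)
R(A, j) = ½
R(-1, -2)⁴ = (½)⁴ = 1/16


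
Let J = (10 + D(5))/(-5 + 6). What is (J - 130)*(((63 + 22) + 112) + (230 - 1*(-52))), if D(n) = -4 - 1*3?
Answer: -60833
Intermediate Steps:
D(n) = -7 (D(n) = -4 - 3 = -7)
J = 3 (J = (10 - 7)/(-5 + 6) = 3/1 = 3*1 = 3)
(J - 130)*(((63 + 22) + 112) + (230 - 1*(-52))) = (3 - 130)*(((63 + 22) + 112) + (230 - 1*(-52))) = -127*((85 + 112) + (230 + 52)) = -127*(197 + 282) = -127*479 = -60833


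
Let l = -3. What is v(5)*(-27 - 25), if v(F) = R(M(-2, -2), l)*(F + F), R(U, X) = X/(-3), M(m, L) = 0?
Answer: -520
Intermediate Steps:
R(U, X) = -X/3 (R(U, X) = X*(-⅓) = -X/3)
v(F) = 2*F (v(F) = (-⅓*(-3))*(F + F) = 1*(2*F) = 2*F)
v(5)*(-27 - 25) = (2*5)*(-27 - 25) = 10*(-52) = -520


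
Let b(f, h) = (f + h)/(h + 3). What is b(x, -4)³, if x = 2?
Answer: 8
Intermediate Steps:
b(f, h) = (f + h)/(3 + h)
b(x, -4)³ = ((2 - 4)/(3 - 4))³ = (-2/(-1))³ = (-1*(-2))³ = 2³ = 8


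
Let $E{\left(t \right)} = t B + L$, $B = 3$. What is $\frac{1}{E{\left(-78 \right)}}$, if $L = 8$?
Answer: $- \frac{1}{226} \approx -0.0044248$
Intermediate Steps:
$E{\left(t \right)} = 8 + 3 t$ ($E{\left(t \right)} = t 3 + 8 = 3 t + 8 = 8 + 3 t$)
$\frac{1}{E{\left(-78 \right)}} = \frac{1}{8 + 3 \left(-78\right)} = \frac{1}{8 - 234} = \frac{1}{-226} = - \frac{1}{226}$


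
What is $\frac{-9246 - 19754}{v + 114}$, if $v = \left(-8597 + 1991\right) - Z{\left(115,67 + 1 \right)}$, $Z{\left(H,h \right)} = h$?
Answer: $\frac{725}{164} \approx 4.4207$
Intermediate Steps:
$v = -6674$ ($v = \left(-8597 + 1991\right) - \left(67 + 1\right) = -6606 - 68 = -6674$)
$\frac{-9246 - 19754}{v + 114} = \frac{-9246 - 19754}{-6674 + 114} = - \frac{29000}{-6560} = \left(-29000\right) \left(- \frac{1}{6560}\right) = \frac{725}{164}$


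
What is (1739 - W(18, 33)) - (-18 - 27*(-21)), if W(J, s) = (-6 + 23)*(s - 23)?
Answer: 1020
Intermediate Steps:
W(J, s) = -391 + 17*s (W(J, s) = 17*(-23 + s) = -391 + 17*s)
(1739 - W(18, 33)) - (-18 - 27*(-21)) = (1739 - (-391 + 17*33)) - (-18 - 27*(-21)) = (1739 - (-391 + 561)) - (-18 + 567) = (1739 - 1*170) - 1*549 = (1739 - 170) - 549 = 1569 - 549 = 1020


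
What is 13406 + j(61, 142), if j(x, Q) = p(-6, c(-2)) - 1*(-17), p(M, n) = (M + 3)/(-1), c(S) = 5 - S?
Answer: 13426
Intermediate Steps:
p(M, n) = -3 - M (p(M, n) = (3 + M)*(-1) = -3 - M)
j(x, Q) = 20 (j(x, Q) = (-3 - 1*(-6)) - 1*(-17) = (-3 + 6) + 17 = 3 + 17 = 20)
13406 + j(61, 142) = 13406 + 20 = 13426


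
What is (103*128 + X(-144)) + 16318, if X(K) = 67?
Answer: 29569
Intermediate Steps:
(103*128 + X(-144)) + 16318 = (103*128 + 67) + 16318 = (13184 + 67) + 16318 = 13251 + 16318 = 29569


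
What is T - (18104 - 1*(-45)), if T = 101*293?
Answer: 11444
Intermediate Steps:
T = 29593
T - (18104 - 1*(-45)) = 29593 - (18104 - 1*(-45)) = 29593 - (18104 + 45) = 29593 - 1*18149 = 29593 - 18149 = 11444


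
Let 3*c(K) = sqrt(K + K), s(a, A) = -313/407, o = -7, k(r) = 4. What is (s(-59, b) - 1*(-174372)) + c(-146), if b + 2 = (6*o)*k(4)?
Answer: 70969091/407 + 2*I*sqrt(73)/3 ≈ 1.7437e+5 + 5.696*I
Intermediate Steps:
b = -170 (b = -2 + (6*(-7))*4 = -2 - 42*4 = -2 - 168 = -170)
s(a, A) = -313/407 (s(a, A) = -313*1/407 = -313/407)
c(K) = sqrt(2)*sqrt(K)/3 (c(K) = sqrt(K + K)/3 = sqrt(2*K)/3 = (sqrt(2)*sqrt(K))/3 = sqrt(2)*sqrt(K)/3)
(s(-59, b) - 1*(-174372)) + c(-146) = (-313/407 - 1*(-174372)) + sqrt(2)*sqrt(-146)/3 = (-313/407 + 174372) + sqrt(2)*(I*sqrt(146))/3 = 70969091/407 + 2*I*sqrt(73)/3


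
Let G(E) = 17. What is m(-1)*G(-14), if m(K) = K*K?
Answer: 17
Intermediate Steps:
m(K) = K**2
m(-1)*G(-14) = (-1)**2*17 = 1*17 = 17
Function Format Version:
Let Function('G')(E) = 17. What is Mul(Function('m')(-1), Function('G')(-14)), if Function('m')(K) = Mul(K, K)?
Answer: 17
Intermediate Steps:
Function('m')(K) = Pow(K, 2)
Mul(Function('m')(-1), Function('G')(-14)) = Mul(Pow(-1, 2), 17) = Mul(1, 17) = 17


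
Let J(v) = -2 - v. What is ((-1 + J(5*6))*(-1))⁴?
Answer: 1185921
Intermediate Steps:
((-1 + J(5*6))*(-1))⁴ = ((-1 + (-2 - 5*6))*(-1))⁴ = ((-1 + (-2 - 1*30))*(-1))⁴ = ((-1 + (-2 - 30))*(-1))⁴ = ((-1 - 32)*(-1))⁴ = (-33*(-1))⁴ = 33⁴ = 1185921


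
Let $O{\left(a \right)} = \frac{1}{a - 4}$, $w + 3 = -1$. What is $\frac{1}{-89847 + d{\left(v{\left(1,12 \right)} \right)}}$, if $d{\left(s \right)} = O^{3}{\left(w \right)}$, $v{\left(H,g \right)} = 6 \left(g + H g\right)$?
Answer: $- \frac{512}{46001665} \approx -1.113 \cdot 10^{-5}$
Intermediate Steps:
$w = -4$ ($w = -3 - 1 = -4$)
$O{\left(a \right)} = \frac{1}{-4 + a}$
$v{\left(H,g \right)} = 6 g + 6 H g$
$d{\left(s \right)} = - \frac{1}{512}$ ($d{\left(s \right)} = \left(\frac{1}{-4 - 4}\right)^{3} = \left(\frac{1}{-8}\right)^{3} = \left(- \frac{1}{8}\right)^{3} = - \frac{1}{512}$)
$\frac{1}{-89847 + d{\left(v{\left(1,12 \right)} \right)}} = \frac{1}{-89847 - \frac{1}{512}} = \frac{1}{- \frac{46001665}{512}} = - \frac{512}{46001665}$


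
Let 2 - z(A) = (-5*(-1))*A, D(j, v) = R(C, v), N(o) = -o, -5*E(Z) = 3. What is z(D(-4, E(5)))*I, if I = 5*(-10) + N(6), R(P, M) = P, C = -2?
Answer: -672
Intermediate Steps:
E(Z) = -3/5 (E(Z) = -1/5*3 = -3/5)
D(j, v) = -2
z(A) = 2 - 5*A (z(A) = 2 - (-5*(-1))*A = 2 - 5*A)
I = -56 (I = 5*(-10) - 1*6 = -50 - 6 = -56)
z(D(-4, E(5)))*I = (2 - 5*(-2))*(-56) = (2 + 10)*(-56) = 12*(-56) = -672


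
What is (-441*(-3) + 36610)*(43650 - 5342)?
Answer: 1453137364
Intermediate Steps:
(-441*(-3) + 36610)*(43650 - 5342) = (1323 + 36610)*38308 = 37933*38308 = 1453137364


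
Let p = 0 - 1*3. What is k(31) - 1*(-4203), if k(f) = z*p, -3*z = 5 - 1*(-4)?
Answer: 4212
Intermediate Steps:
p = -3 (p = 0 - 3 = -3)
z = -3 (z = -(5 - 1*(-4))/3 = -(5 + 4)/3 = -⅓*9 = -3)
k(f) = 9 (k(f) = -3*(-3) = 9)
k(31) - 1*(-4203) = 9 - 1*(-4203) = 9 + 4203 = 4212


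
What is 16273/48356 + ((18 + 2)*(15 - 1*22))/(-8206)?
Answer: 6377549/18036788 ≈ 0.35359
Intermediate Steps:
16273/48356 + ((18 + 2)*(15 - 1*22))/(-8206) = 16273*(1/48356) + (20*(15 - 22))*(-1/8206) = 16273/48356 + (20*(-7))*(-1/8206) = 16273/48356 - 140*(-1/8206) = 16273/48356 + 70/4103 = 6377549/18036788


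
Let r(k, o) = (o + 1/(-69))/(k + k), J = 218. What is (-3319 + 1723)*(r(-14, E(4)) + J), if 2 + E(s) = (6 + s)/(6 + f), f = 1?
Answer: -56021785/161 ≈ -3.4796e+5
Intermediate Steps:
E(s) = -8/7 + s/7 (E(s) = -2 + (6 + s)/(6 + 1) = -2 + (6 + s)/7 = -2 + (6 + s)*(⅐) = -2 + (6/7 + s/7) = -8/7 + s/7)
r(k, o) = (-1/69 + o)/(2*k) (r(k, o) = (o - 1/69)/((2*k)) = (-1/69 + o)*(1/(2*k)) = (-1/69 + o)/(2*k))
(-3319 + 1723)*(r(-14, E(4)) + J) = (-3319 + 1723)*((1/138)*(-1 + 69*(-8/7 + (⅐)*4))/(-14) + 218) = -1596*((1/138)*(-1/14)*(-1 + 69*(-8/7 + 4/7)) + 218) = -1596*((1/138)*(-1/14)*(-1 + 69*(-4/7)) + 218) = -1596*((1/138)*(-1/14)*(-1 - 276/7) + 218) = -1596*((1/138)*(-1/14)*(-283/7) + 218) = -1596*(283/13524 + 218) = -1596*2948515/13524 = -56021785/161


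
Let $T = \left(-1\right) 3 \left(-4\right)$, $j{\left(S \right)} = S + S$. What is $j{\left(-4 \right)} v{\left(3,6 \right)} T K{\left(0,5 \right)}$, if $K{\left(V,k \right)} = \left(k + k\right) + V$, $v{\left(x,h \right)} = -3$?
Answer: $2880$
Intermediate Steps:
$j{\left(S \right)} = 2 S$
$K{\left(V,k \right)} = V + 2 k$ ($K{\left(V,k \right)} = 2 k + V = V + 2 k$)
$T = 12$ ($T = \left(-3\right) \left(-4\right) = 12$)
$j{\left(-4 \right)} v{\left(3,6 \right)} T K{\left(0,5 \right)} = 2 \left(-4\right) \left(-3\right) 12 \left(0 + 2 \cdot 5\right) = - 8 \left(- 36 \left(0 + 10\right)\right) = - 8 \left(\left(-36\right) 10\right) = \left(-8\right) \left(-360\right) = 2880$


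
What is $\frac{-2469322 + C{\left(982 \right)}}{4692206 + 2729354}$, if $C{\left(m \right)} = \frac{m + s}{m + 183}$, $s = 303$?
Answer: $- \frac{575351769}{1729223480} \approx -0.33272$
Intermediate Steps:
$C{\left(m \right)} = \frac{303 + m}{183 + m}$ ($C{\left(m \right)} = \frac{m + 303}{m + 183} = \frac{303 + m}{183 + m}$)
$\frac{-2469322 + C{\left(982 \right)}}{4692206 + 2729354} = \frac{-2469322 + \frac{303 + 982}{183 + 982}}{4692206 + 2729354} = \frac{-2469322 + \frac{1}{1165} \cdot 1285}{7421560} = \left(-2469322 + \frac{1}{1165} \cdot 1285\right) \frac{1}{7421560} = \left(-2469322 + \frac{257}{233}\right) \frac{1}{7421560} = \left(- \frac{575351769}{233}\right) \frac{1}{7421560} = - \frac{575351769}{1729223480}$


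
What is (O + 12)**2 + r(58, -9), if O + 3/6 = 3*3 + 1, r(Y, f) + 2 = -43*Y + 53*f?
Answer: -10043/4 ≈ -2510.8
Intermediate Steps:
r(Y, f) = -2 - 43*Y + 53*f (r(Y, f) = -2 + (-43*Y + 53*f) = -2 - 43*Y + 53*f)
O = 19/2 (O = -1/2 + (3*3 + 1) = -1/2 + (9 + 1) = -1/2 + 10 = 19/2 ≈ 9.5000)
(O + 12)**2 + r(58, -9) = (19/2 + 12)**2 + (-2 - 43*58 + 53*(-9)) = (43/2)**2 + (-2 - 2494 - 477) = 1849/4 - 2973 = -10043/4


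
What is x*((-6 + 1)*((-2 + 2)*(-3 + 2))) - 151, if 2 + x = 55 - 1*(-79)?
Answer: -151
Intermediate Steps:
x = 132 (x = -2 + (55 - 1*(-79)) = -2 + (55 + 79) = -2 + 134 = 132)
x*((-6 + 1)*((-2 + 2)*(-3 + 2))) - 151 = 132*((-6 + 1)*((-2 + 2)*(-3 + 2))) - 151 = 132*(-0*(-1)) - 151 = 132*(-5*0) - 151 = 132*0 - 151 = 0 - 151 = -151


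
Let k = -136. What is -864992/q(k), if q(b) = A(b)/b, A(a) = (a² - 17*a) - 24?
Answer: 7352432/1299 ≈ 5660.1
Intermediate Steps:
A(a) = -24 + a² - 17*a
q(b) = (-24 + b² - 17*b)/b
-864992/q(k) = -864992/(-17 - 136 - 24/(-136)) = -864992/(-17 - 136 - 24*(-1/136)) = -864992/(-17 - 136 + 3/17) = -864992/(-2598/17) = -864992*(-17/2598) = 7352432/1299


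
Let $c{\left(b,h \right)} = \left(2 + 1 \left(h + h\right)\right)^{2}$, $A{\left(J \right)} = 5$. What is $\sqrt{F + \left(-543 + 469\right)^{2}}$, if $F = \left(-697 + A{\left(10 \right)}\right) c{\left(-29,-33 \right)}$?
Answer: $2 i \sqrt{707239} \approx 1681.9 i$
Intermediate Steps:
$c{\left(b,h \right)} = \left(2 + 2 h\right)^{2}$ ($c{\left(b,h \right)} = \left(2 + 1 \cdot 2 h\right)^{2} = \left(2 + 2 h\right)^{2}$)
$F = -2834432$ ($F = \left(-697 + 5\right) 4 \left(1 - 33\right)^{2} = - 692 \cdot 4 \left(-32\right)^{2} = - 692 \cdot 4 \cdot 1024 = \left(-692\right) 4096 = -2834432$)
$\sqrt{F + \left(-543 + 469\right)^{2}} = \sqrt{-2834432 + \left(-543 + 469\right)^{2}} = \sqrt{-2834432 + \left(-74\right)^{2}} = \sqrt{-2834432 + 5476} = \sqrt{-2828956} = 2 i \sqrt{707239}$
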